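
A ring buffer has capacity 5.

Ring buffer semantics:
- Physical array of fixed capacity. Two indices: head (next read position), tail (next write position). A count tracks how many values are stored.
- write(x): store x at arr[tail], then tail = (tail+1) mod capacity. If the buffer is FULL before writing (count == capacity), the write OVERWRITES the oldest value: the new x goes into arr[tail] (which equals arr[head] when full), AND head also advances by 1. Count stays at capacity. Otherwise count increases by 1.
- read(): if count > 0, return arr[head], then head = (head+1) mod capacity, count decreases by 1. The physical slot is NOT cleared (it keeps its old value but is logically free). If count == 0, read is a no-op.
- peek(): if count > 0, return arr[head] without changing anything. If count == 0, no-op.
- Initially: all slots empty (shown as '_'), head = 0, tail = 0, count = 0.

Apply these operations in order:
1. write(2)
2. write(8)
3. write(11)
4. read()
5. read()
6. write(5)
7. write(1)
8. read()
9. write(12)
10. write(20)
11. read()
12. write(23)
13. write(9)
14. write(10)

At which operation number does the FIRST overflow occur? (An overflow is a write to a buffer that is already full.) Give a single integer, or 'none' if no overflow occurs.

Answer: 14

Derivation:
After op 1 (write(2)): arr=[2 _ _ _ _] head=0 tail=1 count=1
After op 2 (write(8)): arr=[2 8 _ _ _] head=0 tail=2 count=2
After op 3 (write(11)): arr=[2 8 11 _ _] head=0 tail=3 count=3
After op 4 (read()): arr=[2 8 11 _ _] head=1 tail=3 count=2
After op 5 (read()): arr=[2 8 11 _ _] head=2 tail=3 count=1
After op 6 (write(5)): arr=[2 8 11 5 _] head=2 tail=4 count=2
After op 7 (write(1)): arr=[2 8 11 5 1] head=2 tail=0 count=3
After op 8 (read()): arr=[2 8 11 5 1] head=3 tail=0 count=2
After op 9 (write(12)): arr=[12 8 11 5 1] head=3 tail=1 count=3
After op 10 (write(20)): arr=[12 20 11 5 1] head=3 tail=2 count=4
After op 11 (read()): arr=[12 20 11 5 1] head=4 tail=2 count=3
After op 12 (write(23)): arr=[12 20 23 5 1] head=4 tail=3 count=4
After op 13 (write(9)): arr=[12 20 23 9 1] head=4 tail=4 count=5
After op 14 (write(10)): arr=[12 20 23 9 10] head=0 tail=0 count=5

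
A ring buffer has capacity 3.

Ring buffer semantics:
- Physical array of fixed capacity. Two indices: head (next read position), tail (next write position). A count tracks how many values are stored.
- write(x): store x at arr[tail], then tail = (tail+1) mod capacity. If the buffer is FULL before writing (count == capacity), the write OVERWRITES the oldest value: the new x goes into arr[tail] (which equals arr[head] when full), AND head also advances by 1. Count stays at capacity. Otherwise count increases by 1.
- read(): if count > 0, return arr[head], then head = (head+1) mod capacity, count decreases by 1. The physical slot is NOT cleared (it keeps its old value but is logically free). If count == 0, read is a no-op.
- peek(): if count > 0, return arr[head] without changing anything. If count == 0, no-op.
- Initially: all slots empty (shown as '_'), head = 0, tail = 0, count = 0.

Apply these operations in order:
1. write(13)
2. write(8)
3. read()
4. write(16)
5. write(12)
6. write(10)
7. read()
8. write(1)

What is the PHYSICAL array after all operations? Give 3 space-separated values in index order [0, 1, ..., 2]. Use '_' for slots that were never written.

Answer: 12 10 1

Derivation:
After op 1 (write(13)): arr=[13 _ _] head=0 tail=1 count=1
After op 2 (write(8)): arr=[13 8 _] head=0 tail=2 count=2
After op 3 (read()): arr=[13 8 _] head=1 tail=2 count=1
After op 4 (write(16)): arr=[13 8 16] head=1 tail=0 count=2
After op 5 (write(12)): arr=[12 8 16] head=1 tail=1 count=3
After op 6 (write(10)): arr=[12 10 16] head=2 tail=2 count=3
After op 7 (read()): arr=[12 10 16] head=0 tail=2 count=2
After op 8 (write(1)): arr=[12 10 1] head=0 tail=0 count=3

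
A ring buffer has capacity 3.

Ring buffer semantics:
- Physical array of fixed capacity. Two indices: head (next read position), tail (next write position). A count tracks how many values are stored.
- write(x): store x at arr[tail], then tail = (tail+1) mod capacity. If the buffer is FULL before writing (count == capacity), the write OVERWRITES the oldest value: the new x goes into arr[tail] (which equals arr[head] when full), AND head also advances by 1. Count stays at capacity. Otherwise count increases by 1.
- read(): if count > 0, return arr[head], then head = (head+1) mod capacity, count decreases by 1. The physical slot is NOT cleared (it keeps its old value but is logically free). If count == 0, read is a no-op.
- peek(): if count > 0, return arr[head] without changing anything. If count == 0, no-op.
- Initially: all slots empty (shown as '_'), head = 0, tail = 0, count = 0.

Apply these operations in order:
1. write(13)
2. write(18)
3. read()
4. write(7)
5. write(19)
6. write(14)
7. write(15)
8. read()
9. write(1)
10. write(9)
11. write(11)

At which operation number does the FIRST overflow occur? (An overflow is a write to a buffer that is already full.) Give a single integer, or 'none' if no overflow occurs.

After op 1 (write(13)): arr=[13 _ _] head=0 tail=1 count=1
After op 2 (write(18)): arr=[13 18 _] head=0 tail=2 count=2
After op 3 (read()): arr=[13 18 _] head=1 tail=2 count=1
After op 4 (write(7)): arr=[13 18 7] head=1 tail=0 count=2
After op 5 (write(19)): arr=[19 18 7] head=1 tail=1 count=3
After op 6 (write(14)): arr=[19 14 7] head=2 tail=2 count=3
After op 7 (write(15)): arr=[19 14 15] head=0 tail=0 count=3
After op 8 (read()): arr=[19 14 15] head=1 tail=0 count=2
After op 9 (write(1)): arr=[1 14 15] head=1 tail=1 count=3
After op 10 (write(9)): arr=[1 9 15] head=2 tail=2 count=3
After op 11 (write(11)): arr=[1 9 11] head=0 tail=0 count=3

Answer: 6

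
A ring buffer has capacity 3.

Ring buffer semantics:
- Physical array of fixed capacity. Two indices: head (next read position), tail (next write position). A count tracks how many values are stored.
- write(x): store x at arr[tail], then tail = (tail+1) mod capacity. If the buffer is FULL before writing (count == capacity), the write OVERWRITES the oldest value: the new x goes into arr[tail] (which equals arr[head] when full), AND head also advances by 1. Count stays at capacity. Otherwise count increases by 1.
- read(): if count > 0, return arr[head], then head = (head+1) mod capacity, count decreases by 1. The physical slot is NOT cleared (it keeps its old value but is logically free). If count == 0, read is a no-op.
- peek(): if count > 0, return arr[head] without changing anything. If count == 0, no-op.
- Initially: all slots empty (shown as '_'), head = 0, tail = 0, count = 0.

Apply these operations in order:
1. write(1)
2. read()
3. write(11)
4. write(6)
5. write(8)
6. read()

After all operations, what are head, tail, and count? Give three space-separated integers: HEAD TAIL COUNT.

Answer: 2 1 2

Derivation:
After op 1 (write(1)): arr=[1 _ _] head=0 tail=1 count=1
After op 2 (read()): arr=[1 _ _] head=1 tail=1 count=0
After op 3 (write(11)): arr=[1 11 _] head=1 tail=2 count=1
After op 4 (write(6)): arr=[1 11 6] head=1 tail=0 count=2
After op 5 (write(8)): arr=[8 11 6] head=1 tail=1 count=3
After op 6 (read()): arr=[8 11 6] head=2 tail=1 count=2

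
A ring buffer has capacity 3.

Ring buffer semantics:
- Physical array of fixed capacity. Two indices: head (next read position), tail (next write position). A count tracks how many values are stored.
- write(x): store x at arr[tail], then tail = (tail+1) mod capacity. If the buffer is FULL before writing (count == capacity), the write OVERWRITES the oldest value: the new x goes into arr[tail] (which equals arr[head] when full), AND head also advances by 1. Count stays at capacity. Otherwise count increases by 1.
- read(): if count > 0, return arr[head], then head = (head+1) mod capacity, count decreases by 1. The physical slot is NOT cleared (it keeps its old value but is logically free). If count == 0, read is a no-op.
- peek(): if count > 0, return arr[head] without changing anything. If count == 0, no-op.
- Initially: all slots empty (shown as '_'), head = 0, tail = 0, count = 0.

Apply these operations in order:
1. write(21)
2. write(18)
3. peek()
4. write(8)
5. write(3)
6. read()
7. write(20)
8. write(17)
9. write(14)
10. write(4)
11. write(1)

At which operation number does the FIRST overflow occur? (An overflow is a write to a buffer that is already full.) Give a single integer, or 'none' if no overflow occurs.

Answer: 5

Derivation:
After op 1 (write(21)): arr=[21 _ _] head=0 tail=1 count=1
After op 2 (write(18)): arr=[21 18 _] head=0 tail=2 count=2
After op 3 (peek()): arr=[21 18 _] head=0 tail=2 count=2
After op 4 (write(8)): arr=[21 18 8] head=0 tail=0 count=3
After op 5 (write(3)): arr=[3 18 8] head=1 tail=1 count=3
After op 6 (read()): arr=[3 18 8] head=2 tail=1 count=2
After op 7 (write(20)): arr=[3 20 8] head=2 tail=2 count=3
After op 8 (write(17)): arr=[3 20 17] head=0 tail=0 count=3
After op 9 (write(14)): arr=[14 20 17] head=1 tail=1 count=3
After op 10 (write(4)): arr=[14 4 17] head=2 tail=2 count=3
After op 11 (write(1)): arr=[14 4 1] head=0 tail=0 count=3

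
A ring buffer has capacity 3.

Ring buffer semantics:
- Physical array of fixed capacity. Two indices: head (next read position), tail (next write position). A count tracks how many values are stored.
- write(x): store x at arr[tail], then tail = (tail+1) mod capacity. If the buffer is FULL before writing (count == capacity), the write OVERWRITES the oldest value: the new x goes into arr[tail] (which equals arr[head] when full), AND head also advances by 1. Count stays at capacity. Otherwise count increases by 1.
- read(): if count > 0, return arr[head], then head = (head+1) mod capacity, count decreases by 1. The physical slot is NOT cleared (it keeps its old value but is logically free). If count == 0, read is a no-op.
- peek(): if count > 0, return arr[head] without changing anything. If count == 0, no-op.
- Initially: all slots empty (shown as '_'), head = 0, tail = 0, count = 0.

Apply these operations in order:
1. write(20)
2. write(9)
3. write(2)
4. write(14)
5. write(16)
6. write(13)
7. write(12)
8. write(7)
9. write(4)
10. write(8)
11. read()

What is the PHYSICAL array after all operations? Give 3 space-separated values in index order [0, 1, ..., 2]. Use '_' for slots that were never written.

Answer: 8 7 4

Derivation:
After op 1 (write(20)): arr=[20 _ _] head=0 tail=1 count=1
After op 2 (write(9)): arr=[20 9 _] head=0 tail=2 count=2
After op 3 (write(2)): arr=[20 9 2] head=0 tail=0 count=3
After op 4 (write(14)): arr=[14 9 2] head=1 tail=1 count=3
After op 5 (write(16)): arr=[14 16 2] head=2 tail=2 count=3
After op 6 (write(13)): arr=[14 16 13] head=0 tail=0 count=3
After op 7 (write(12)): arr=[12 16 13] head=1 tail=1 count=3
After op 8 (write(7)): arr=[12 7 13] head=2 tail=2 count=3
After op 9 (write(4)): arr=[12 7 4] head=0 tail=0 count=3
After op 10 (write(8)): arr=[8 7 4] head=1 tail=1 count=3
After op 11 (read()): arr=[8 7 4] head=2 tail=1 count=2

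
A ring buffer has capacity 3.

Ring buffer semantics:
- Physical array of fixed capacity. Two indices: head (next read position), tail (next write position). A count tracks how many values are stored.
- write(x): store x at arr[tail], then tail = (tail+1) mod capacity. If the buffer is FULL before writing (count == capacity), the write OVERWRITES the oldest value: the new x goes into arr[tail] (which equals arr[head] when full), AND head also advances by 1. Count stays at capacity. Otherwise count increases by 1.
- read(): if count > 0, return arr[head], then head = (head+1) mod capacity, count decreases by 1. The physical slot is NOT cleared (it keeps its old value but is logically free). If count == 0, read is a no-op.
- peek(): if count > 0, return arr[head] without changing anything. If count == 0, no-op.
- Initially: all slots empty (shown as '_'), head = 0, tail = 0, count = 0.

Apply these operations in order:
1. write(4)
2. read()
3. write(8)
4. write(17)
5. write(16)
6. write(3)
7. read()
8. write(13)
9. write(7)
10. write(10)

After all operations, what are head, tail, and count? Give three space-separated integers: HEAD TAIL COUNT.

Answer: 2 2 3

Derivation:
After op 1 (write(4)): arr=[4 _ _] head=0 tail=1 count=1
After op 2 (read()): arr=[4 _ _] head=1 tail=1 count=0
After op 3 (write(8)): arr=[4 8 _] head=1 tail=2 count=1
After op 4 (write(17)): arr=[4 8 17] head=1 tail=0 count=2
After op 5 (write(16)): arr=[16 8 17] head=1 tail=1 count=3
After op 6 (write(3)): arr=[16 3 17] head=2 tail=2 count=3
After op 7 (read()): arr=[16 3 17] head=0 tail=2 count=2
After op 8 (write(13)): arr=[16 3 13] head=0 tail=0 count=3
After op 9 (write(7)): arr=[7 3 13] head=1 tail=1 count=3
After op 10 (write(10)): arr=[7 10 13] head=2 tail=2 count=3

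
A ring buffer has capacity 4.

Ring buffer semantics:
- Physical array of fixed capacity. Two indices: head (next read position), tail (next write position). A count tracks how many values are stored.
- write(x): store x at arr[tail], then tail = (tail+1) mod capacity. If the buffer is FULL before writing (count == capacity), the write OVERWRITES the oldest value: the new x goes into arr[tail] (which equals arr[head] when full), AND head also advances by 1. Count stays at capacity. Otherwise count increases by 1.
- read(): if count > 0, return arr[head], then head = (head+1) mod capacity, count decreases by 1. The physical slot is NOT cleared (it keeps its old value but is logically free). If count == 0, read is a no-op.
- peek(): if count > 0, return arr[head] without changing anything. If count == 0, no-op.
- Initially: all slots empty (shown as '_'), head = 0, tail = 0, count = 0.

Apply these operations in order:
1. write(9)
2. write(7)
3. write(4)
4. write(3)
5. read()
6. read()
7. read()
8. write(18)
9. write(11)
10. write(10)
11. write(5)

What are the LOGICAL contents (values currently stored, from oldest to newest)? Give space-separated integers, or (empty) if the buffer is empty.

Answer: 18 11 10 5

Derivation:
After op 1 (write(9)): arr=[9 _ _ _] head=0 tail=1 count=1
After op 2 (write(7)): arr=[9 7 _ _] head=0 tail=2 count=2
After op 3 (write(4)): arr=[9 7 4 _] head=0 tail=3 count=3
After op 4 (write(3)): arr=[9 7 4 3] head=0 tail=0 count=4
After op 5 (read()): arr=[9 7 4 3] head=1 tail=0 count=3
After op 6 (read()): arr=[9 7 4 3] head=2 tail=0 count=2
After op 7 (read()): arr=[9 7 4 3] head=3 tail=0 count=1
After op 8 (write(18)): arr=[18 7 4 3] head=3 tail=1 count=2
After op 9 (write(11)): arr=[18 11 4 3] head=3 tail=2 count=3
After op 10 (write(10)): arr=[18 11 10 3] head=3 tail=3 count=4
After op 11 (write(5)): arr=[18 11 10 5] head=0 tail=0 count=4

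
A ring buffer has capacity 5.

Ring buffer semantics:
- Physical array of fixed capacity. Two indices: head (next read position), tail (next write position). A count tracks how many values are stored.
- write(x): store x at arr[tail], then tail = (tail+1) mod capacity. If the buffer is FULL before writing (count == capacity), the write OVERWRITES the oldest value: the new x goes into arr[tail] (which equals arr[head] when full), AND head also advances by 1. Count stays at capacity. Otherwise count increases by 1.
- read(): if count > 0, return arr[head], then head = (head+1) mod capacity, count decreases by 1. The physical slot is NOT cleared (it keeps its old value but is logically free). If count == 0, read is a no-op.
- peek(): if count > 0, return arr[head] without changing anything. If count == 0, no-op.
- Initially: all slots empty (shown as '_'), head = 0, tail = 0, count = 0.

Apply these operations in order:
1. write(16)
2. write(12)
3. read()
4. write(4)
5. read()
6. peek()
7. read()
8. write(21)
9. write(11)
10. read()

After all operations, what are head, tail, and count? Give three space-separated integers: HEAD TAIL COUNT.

After op 1 (write(16)): arr=[16 _ _ _ _] head=0 tail=1 count=1
After op 2 (write(12)): arr=[16 12 _ _ _] head=0 tail=2 count=2
After op 3 (read()): arr=[16 12 _ _ _] head=1 tail=2 count=1
After op 4 (write(4)): arr=[16 12 4 _ _] head=1 tail=3 count=2
After op 5 (read()): arr=[16 12 4 _ _] head=2 tail=3 count=1
After op 6 (peek()): arr=[16 12 4 _ _] head=2 tail=3 count=1
After op 7 (read()): arr=[16 12 4 _ _] head=3 tail=3 count=0
After op 8 (write(21)): arr=[16 12 4 21 _] head=3 tail=4 count=1
After op 9 (write(11)): arr=[16 12 4 21 11] head=3 tail=0 count=2
After op 10 (read()): arr=[16 12 4 21 11] head=4 tail=0 count=1

Answer: 4 0 1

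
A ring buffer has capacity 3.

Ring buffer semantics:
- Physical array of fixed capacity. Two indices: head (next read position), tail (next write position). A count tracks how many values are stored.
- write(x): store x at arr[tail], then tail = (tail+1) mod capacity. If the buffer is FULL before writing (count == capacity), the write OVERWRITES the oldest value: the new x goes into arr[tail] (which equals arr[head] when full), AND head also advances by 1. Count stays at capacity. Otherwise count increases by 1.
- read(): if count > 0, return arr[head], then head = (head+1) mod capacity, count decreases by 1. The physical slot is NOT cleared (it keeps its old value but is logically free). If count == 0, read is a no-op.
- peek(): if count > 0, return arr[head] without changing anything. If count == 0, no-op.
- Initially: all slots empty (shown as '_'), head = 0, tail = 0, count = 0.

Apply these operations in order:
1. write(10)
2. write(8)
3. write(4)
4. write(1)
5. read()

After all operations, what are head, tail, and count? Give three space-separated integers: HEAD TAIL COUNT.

Answer: 2 1 2

Derivation:
After op 1 (write(10)): arr=[10 _ _] head=0 tail=1 count=1
After op 2 (write(8)): arr=[10 8 _] head=0 tail=2 count=2
After op 3 (write(4)): arr=[10 8 4] head=0 tail=0 count=3
After op 4 (write(1)): arr=[1 8 4] head=1 tail=1 count=3
After op 5 (read()): arr=[1 8 4] head=2 tail=1 count=2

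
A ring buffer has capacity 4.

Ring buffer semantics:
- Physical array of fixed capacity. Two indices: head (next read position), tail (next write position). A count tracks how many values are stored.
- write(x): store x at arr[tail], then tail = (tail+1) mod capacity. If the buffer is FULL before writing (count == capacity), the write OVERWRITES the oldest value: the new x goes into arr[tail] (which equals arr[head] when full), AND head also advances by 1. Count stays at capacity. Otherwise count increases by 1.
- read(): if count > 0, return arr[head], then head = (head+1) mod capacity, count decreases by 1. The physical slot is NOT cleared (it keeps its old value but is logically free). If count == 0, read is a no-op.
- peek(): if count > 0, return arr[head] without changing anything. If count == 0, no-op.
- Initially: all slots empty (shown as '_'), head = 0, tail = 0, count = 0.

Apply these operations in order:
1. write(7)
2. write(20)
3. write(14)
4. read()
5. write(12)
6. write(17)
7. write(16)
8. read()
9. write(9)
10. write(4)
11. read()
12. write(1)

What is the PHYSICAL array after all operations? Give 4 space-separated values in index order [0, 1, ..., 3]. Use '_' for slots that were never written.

Answer: 1 16 9 4

Derivation:
After op 1 (write(7)): arr=[7 _ _ _] head=0 tail=1 count=1
After op 2 (write(20)): arr=[7 20 _ _] head=0 tail=2 count=2
After op 3 (write(14)): arr=[7 20 14 _] head=0 tail=3 count=3
After op 4 (read()): arr=[7 20 14 _] head=1 tail=3 count=2
After op 5 (write(12)): arr=[7 20 14 12] head=1 tail=0 count=3
After op 6 (write(17)): arr=[17 20 14 12] head=1 tail=1 count=4
After op 7 (write(16)): arr=[17 16 14 12] head=2 tail=2 count=4
After op 8 (read()): arr=[17 16 14 12] head=3 tail=2 count=3
After op 9 (write(9)): arr=[17 16 9 12] head=3 tail=3 count=4
After op 10 (write(4)): arr=[17 16 9 4] head=0 tail=0 count=4
After op 11 (read()): arr=[17 16 9 4] head=1 tail=0 count=3
After op 12 (write(1)): arr=[1 16 9 4] head=1 tail=1 count=4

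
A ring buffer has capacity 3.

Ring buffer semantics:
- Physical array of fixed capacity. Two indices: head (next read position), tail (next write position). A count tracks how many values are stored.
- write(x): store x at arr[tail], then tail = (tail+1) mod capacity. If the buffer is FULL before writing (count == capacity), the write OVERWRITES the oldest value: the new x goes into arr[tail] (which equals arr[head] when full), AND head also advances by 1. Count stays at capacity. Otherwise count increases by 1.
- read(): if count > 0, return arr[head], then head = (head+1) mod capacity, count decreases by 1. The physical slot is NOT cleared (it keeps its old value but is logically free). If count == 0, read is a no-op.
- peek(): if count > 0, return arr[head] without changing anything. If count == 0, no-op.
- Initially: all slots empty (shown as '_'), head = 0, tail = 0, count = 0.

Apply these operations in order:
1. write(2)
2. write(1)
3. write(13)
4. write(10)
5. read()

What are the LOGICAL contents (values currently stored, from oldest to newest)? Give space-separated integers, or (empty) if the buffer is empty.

Answer: 13 10

Derivation:
After op 1 (write(2)): arr=[2 _ _] head=0 tail=1 count=1
After op 2 (write(1)): arr=[2 1 _] head=0 tail=2 count=2
After op 3 (write(13)): arr=[2 1 13] head=0 tail=0 count=3
After op 4 (write(10)): arr=[10 1 13] head=1 tail=1 count=3
After op 5 (read()): arr=[10 1 13] head=2 tail=1 count=2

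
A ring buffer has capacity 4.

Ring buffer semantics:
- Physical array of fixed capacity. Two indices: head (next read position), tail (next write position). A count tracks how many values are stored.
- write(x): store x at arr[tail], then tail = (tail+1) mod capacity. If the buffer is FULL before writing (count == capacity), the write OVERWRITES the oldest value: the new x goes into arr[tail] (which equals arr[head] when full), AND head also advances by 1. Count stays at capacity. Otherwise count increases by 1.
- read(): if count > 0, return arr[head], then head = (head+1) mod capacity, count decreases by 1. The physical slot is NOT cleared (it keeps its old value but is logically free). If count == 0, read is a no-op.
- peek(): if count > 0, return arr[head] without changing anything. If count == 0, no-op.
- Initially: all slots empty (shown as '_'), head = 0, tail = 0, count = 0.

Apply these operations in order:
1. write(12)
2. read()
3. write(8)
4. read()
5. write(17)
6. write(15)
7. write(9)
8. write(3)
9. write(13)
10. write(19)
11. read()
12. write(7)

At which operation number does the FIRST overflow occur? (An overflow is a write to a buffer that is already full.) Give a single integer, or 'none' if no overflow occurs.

After op 1 (write(12)): arr=[12 _ _ _] head=0 tail=1 count=1
After op 2 (read()): arr=[12 _ _ _] head=1 tail=1 count=0
After op 3 (write(8)): arr=[12 8 _ _] head=1 tail=2 count=1
After op 4 (read()): arr=[12 8 _ _] head=2 tail=2 count=0
After op 5 (write(17)): arr=[12 8 17 _] head=2 tail=3 count=1
After op 6 (write(15)): arr=[12 8 17 15] head=2 tail=0 count=2
After op 7 (write(9)): arr=[9 8 17 15] head=2 tail=1 count=3
After op 8 (write(3)): arr=[9 3 17 15] head=2 tail=2 count=4
After op 9 (write(13)): arr=[9 3 13 15] head=3 tail=3 count=4
After op 10 (write(19)): arr=[9 3 13 19] head=0 tail=0 count=4
After op 11 (read()): arr=[9 3 13 19] head=1 tail=0 count=3
After op 12 (write(7)): arr=[7 3 13 19] head=1 tail=1 count=4

Answer: 9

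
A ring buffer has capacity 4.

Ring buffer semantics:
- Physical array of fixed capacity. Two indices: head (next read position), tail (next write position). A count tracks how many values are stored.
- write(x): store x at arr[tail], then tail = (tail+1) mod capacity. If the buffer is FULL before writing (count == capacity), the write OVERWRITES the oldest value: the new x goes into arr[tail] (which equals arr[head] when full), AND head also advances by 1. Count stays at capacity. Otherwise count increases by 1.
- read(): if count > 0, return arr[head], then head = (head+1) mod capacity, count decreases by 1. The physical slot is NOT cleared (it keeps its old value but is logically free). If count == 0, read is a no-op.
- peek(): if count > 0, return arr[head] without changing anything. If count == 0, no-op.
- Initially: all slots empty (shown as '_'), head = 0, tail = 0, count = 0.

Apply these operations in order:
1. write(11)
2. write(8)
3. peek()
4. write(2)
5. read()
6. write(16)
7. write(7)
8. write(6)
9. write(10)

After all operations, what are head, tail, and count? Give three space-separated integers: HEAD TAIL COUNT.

After op 1 (write(11)): arr=[11 _ _ _] head=0 tail=1 count=1
After op 2 (write(8)): arr=[11 8 _ _] head=0 tail=2 count=2
After op 3 (peek()): arr=[11 8 _ _] head=0 tail=2 count=2
After op 4 (write(2)): arr=[11 8 2 _] head=0 tail=3 count=3
After op 5 (read()): arr=[11 8 2 _] head=1 tail=3 count=2
After op 6 (write(16)): arr=[11 8 2 16] head=1 tail=0 count=3
After op 7 (write(7)): arr=[7 8 2 16] head=1 tail=1 count=4
After op 8 (write(6)): arr=[7 6 2 16] head=2 tail=2 count=4
After op 9 (write(10)): arr=[7 6 10 16] head=3 tail=3 count=4

Answer: 3 3 4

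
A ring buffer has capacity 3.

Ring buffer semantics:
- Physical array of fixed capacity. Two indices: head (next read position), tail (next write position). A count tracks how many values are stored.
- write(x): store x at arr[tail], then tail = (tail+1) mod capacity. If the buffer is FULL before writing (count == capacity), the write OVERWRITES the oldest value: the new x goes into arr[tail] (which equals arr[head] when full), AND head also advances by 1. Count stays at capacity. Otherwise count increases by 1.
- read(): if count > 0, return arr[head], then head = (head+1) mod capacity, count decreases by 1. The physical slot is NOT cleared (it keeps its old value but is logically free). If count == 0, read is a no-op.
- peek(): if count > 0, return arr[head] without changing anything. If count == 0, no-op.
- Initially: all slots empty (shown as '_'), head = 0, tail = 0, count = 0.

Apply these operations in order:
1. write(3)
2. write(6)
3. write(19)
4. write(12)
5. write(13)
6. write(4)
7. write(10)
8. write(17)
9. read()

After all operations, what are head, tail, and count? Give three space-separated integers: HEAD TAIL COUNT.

Answer: 0 2 2

Derivation:
After op 1 (write(3)): arr=[3 _ _] head=0 tail=1 count=1
After op 2 (write(6)): arr=[3 6 _] head=0 tail=2 count=2
After op 3 (write(19)): arr=[3 6 19] head=0 tail=0 count=3
After op 4 (write(12)): arr=[12 6 19] head=1 tail=1 count=3
After op 5 (write(13)): arr=[12 13 19] head=2 tail=2 count=3
After op 6 (write(4)): arr=[12 13 4] head=0 tail=0 count=3
After op 7 (write(10)): arr=[10 13 4] head=1 tail=1 count=3
After op 8 (write(17)): arr=[10 17 4] head=2 tail=2 count=3
After op 9 (read()): arr=[10 17 4] head=0 tail=2 count=2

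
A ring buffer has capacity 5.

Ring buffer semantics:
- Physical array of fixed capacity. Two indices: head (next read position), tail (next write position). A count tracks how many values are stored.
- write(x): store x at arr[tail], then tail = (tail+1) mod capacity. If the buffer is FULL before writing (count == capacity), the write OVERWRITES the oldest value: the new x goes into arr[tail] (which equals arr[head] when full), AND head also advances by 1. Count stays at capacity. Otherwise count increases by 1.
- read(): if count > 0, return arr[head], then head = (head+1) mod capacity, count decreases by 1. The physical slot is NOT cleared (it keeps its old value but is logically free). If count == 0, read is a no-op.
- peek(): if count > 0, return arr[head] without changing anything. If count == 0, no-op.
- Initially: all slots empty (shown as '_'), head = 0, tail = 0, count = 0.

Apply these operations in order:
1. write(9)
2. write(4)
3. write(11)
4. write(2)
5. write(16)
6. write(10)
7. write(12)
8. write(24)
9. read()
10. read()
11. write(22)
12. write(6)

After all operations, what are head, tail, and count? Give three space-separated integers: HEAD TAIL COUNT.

After op 1 (write(9)): arr=[9 _ _ _ _] head=0 tail=1 count=1
After op 2 (write(4)): arr=[9 4 _ _ _] head=0 tail=2 count=2
After op 3 (write(11)): arr=[9 4 11 _ _] head=0 tail=3 count=3
After op 4 (write(2)): arr=[9 4 11 2 _] head=0 tail=4 count=4
After op 5 (write(16)): arr=[9 4 11 2 16] head=0 tail=0 count=5
After op 6 (write(10)): arr=[10 4 11 2 16] head=1 tail=1 count=5
After op 7 (write(12)): arr=[10 12 11 2 16] head=2 tail=2 count=5
After op 8 (write(24)): arr=[10 12 24 2 16] head=3 tail=3 count=5
After op 9 (read()): arr=[10 12 24 2 16] head=4 tail=3 count=4
After op 10 (read()): arr=[10 12 24 2 16] head=0 tail=3 count=3
After op 11 (write(22)): arr=[10 12 24 22 16] head=0 tail=4 count=4
After op 12 (write(6)): arr=[10 12 24 22 6] head=0 tail=0 count=5

Answer: 0 0 5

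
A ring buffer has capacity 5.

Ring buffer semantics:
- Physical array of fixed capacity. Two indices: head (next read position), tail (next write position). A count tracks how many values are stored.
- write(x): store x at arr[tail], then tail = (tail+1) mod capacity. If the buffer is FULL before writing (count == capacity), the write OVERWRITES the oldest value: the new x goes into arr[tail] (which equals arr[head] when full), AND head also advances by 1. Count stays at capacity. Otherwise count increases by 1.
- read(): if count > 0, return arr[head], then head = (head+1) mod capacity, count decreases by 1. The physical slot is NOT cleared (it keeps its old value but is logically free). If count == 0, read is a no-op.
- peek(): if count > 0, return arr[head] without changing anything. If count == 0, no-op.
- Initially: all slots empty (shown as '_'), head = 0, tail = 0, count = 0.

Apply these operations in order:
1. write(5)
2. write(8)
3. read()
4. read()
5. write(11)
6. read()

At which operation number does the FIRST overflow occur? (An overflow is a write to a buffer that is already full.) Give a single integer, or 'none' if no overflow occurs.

After op 1 (write(5)): arr=[5 _ _ _ _] head=0 tail=1 count=1
After op 2 (write(8)): arr=[5 8 _ _ _] head=0 tail=2 count=2
After op 3 (read()): arr=[5 8 _ _ _] head=1 tail=2 count=1
After op 4 (read()): arr=[5 8 _ _ _] head=2 tail=2 count=0
After op 5 (write(11)): arr=[5 8 11 _ _] head=2 tail=3 count=1
After op 6 (read()): arr=[5 8 11 _ _] head=3 tail=3 count=0

Answer: none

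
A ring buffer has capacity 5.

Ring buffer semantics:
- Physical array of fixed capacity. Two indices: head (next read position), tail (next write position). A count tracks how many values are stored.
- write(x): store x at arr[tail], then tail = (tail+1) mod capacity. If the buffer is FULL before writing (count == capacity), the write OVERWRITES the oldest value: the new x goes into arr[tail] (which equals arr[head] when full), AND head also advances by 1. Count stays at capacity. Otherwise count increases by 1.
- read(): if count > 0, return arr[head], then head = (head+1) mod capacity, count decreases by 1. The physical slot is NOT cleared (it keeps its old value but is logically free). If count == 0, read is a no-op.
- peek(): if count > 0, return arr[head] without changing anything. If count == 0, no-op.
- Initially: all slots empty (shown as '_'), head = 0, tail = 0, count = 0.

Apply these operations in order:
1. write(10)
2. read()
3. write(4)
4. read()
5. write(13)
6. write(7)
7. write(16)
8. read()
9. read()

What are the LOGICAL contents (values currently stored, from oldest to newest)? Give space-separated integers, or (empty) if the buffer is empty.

After op 1 (write(10)): arr=[10 _ _ _ _] head=0 tail=1 count=1
After op 2 (read()): arr=[10 _ _ _ _] head=1 tail=1 count=0
After op 3 (write(4)): arr=[10 4 _ _ _] head=1 tail=2 count=1
After op 4 (read()): arr=[10 4 _ _ _] head=2 tail=2 count=0
After op 5 (write(13)): arr=[10 4 13 _ _] head=2 tail=3 count=1
After op 6 (write(7)): arr=[10 4 13 7 _] head=2 tail=4 count=2
After op 7 (write(16)): arr=[10 4 13 7 16] head=2 tail=0 count=3
After op 8 (read()): arr=[10 4 13 7 16] head=3 tail=0 count=2
After op 9 (read()): arr=[10 4 13 7 16] head=4 tail=0 count=1

Answer: 16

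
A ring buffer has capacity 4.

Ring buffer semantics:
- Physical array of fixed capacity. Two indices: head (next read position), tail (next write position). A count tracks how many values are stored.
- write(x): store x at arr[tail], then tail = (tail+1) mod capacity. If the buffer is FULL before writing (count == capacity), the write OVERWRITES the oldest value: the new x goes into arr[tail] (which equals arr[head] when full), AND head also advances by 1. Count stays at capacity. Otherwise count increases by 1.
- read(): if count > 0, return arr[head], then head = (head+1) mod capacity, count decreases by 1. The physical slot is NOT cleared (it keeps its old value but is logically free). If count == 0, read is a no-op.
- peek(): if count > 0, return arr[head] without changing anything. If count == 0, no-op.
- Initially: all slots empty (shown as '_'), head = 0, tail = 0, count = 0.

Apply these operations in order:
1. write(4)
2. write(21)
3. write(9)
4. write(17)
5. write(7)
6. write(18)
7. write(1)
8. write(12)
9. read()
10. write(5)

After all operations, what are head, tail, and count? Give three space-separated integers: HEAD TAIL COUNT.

After op 1 (write(4)): arr=[4 _ _ _] head=0 tail=1 count=1
After op 2 (write(21)): arr=[4 21 _ _] head=0 tail=2 count=2
After op 3 (write(9)): arr=[4 21 9 _] head=0 tail=3 count=3
After op 4 (write(17)): arr=[4 21 9 17] head=0 tail=0 count=4
After op 5 (write(7)): arr=[7 21 9 17] head=1 tail=1 count=4
After op 6 (write(18)): arr=[7 18 9 17] head=2 tail=2 count=4
After op 7 (write(1)): arr=[7 18 1 17] head=3 tail=3 count=4
After op 8 (write(12)): arr=[7 18 1 12] head=0 tail=0 count=4
After op 9 (read()): arr=[7 18 1 12] head=1 tail=0 count=3
After op 10 (write(5)): arr=[5 18 1 12] head=1 tail=1 count=4

Answer: 1 1 4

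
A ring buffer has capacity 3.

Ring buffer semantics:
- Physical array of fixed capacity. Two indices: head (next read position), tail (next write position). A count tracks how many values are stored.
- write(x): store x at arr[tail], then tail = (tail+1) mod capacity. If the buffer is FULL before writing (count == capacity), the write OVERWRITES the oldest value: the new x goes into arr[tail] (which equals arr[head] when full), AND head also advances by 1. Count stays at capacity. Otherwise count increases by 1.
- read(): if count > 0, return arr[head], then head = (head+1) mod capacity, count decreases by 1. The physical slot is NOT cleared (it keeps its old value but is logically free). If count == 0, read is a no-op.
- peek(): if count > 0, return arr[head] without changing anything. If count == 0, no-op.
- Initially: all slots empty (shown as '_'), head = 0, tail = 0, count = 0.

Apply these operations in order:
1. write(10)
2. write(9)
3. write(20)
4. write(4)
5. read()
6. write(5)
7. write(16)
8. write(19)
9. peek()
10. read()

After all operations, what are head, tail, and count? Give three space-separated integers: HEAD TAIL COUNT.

After op 1 (write(10)): arr=[10 _ _] head=0 tail=1 count=1
After op 2 (write(9)): arr=[10 9 _] head=0 tail=2 count=2
After op 3 (write(20)): arr=[10 9 20] head=0 tail=0 count=3
After op 4 (write(4)): arr=[4 9 20] head=1 tail=1 count=3
After op 5 (read()): arr=[4 9 20] head=2 tail=1 count=2
After op 6 (write(5)): arr=[4 5 20] head=2 tail=2 count=3
After op 7 (write(16)): arr=[4 5 16] head=0 tail=0 count=3
After op 8 (write(19)): arr=[19 5 16] head=1 tail=1 count=3
After op 9 (peek()): arr=[19 5 16] head=1 tail=1 count=3
After op 10 (read()): arr=[19 5 16] head=2 tail=1 count=2

Answer: 2 1 2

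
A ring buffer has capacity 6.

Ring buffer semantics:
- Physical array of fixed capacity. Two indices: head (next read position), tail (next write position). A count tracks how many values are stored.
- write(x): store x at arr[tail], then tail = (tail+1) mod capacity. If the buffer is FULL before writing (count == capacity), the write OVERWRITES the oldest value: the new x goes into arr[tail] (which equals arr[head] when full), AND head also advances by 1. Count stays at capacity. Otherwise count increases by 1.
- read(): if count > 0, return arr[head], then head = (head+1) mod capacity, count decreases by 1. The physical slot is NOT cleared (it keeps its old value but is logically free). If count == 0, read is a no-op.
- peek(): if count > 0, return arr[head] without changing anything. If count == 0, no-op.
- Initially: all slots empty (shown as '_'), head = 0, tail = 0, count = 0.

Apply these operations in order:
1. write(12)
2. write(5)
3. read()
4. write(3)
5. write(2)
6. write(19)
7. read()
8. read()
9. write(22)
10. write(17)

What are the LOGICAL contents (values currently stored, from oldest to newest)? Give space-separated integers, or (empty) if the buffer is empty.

Answer: 2 19 22 17

Derivation:
After op 1 (write(12)): arr=[12 _ _ _ _ _] head=0 tail=1 count=1
After op 2 (write(5)): arr=[12 5 _ _ _ _] head=0 tail=2 count=2
After op 3 (read()): arr=[12 5 _ _ _ _] head=1 tail=2 count=1
After op 4 (write(3)): arr=[12 5 3 _ _ _] head=1 tail=3 count=2
After op 5 (write(2)): arr=[12 5 3 2 _ _] head=1 tail=4 count=3
After op 6 (write(19)): arr=[12 5 3 2 19 _] head=1 tail=5 count=4
After op 7 (read()): arr=[12 5 3 2 19 _] head=2 tail=5 count=3
After op 8 (read()): arr=[12 5 3 2 19 _] head=3 tail=5 count=2
After op 9 (write(22)): arr=[12 5 3 2 19 22] head=3 tail=0 count=3
After op 10 (write(17)): arr=[17 5 3 2 19 22] head=3 tail=1 count=4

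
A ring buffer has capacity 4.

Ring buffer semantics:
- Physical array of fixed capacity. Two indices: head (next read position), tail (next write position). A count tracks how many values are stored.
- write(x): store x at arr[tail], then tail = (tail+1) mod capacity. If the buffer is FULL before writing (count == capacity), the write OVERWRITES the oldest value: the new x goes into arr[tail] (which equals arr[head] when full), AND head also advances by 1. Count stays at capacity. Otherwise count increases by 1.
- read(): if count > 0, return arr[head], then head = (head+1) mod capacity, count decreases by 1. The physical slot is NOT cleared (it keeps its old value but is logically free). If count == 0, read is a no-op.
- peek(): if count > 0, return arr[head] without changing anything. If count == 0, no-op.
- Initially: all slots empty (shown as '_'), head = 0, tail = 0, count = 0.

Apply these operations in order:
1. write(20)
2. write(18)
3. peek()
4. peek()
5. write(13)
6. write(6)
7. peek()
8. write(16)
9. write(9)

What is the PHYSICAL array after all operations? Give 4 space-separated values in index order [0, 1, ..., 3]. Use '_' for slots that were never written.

Answer: 16 9 13 6

Derivation:
After op 1 (write(20)): arr=[20 _ _ _] head=0 tail=1 count=1
After op 2 (write(18)): arr=[20 18 _ _] head=0 tail=2 count=2
After op 3 (peek()): arr=[20 18 _ _] head=0 tail=2 count=2
After op 4 (peek()): arr=[20 18 _ _] head=0 tail=2 count=2
After op 5 (write(13)): arr=[20 18 13 _] head=0 tail=3 count=3
After op 6 (write(6)): arr=[20 18 13 6] head=0 tail=0 count=4
After op 7 (peek()): arr=[20 18 13 6] head=0 tail=0 count=4
After op 8 (write(16)): arr=[16 18 13 6] head=1 tail=1 count=4
After op 9 (write(9)): arr=[16 9 13 6] head=2 tail=2 count=4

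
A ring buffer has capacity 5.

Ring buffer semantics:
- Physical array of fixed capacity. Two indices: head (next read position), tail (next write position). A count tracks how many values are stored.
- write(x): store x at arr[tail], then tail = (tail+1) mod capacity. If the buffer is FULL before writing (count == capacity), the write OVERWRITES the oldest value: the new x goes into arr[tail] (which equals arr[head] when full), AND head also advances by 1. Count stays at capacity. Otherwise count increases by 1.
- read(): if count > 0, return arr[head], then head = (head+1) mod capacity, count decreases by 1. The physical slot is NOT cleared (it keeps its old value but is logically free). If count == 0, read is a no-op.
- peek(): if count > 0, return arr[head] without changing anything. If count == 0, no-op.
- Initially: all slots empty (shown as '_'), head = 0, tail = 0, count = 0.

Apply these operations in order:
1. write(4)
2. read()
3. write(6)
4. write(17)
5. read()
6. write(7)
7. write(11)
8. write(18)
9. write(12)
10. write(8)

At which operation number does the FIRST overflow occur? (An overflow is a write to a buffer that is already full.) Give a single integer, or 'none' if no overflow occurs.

Answer: 10

Derivation:
After op 1 (write(4)): arr=[4 _ _ _ _] head=0 tail=1 count=1
After op 2 (read()): arr=[4 _ _ _ _] head=1 tail=1 count=0
After op 3 (write(6)): arr=[4 6 _ _ _] head=1 tail=2 count=1
After op 4 (write(17)): arr=[4 6 17 _ _] head=1 tail=3 count=2
After op 5 (read()): arr=[4 6 17 _ _] head=2 tail=3 count=1
After op 6 (write(7)): arr=[4 6 17 7 _] head=2 tail=4 count=2
After op 7 (write(11)): arr=[4 6 17 7 11] head=2 tail=0 count=3
After op 8 (write(18)): arr=[18 6 17 7 11] head=2 tail=1 count=4
After op 9 (write(12)): arr=[18 12 17 7 11] head=2 tail=2 count=5
After op 10 (write(8)): arr=[18 12 8 7 11] head=3 tail=3 count=5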